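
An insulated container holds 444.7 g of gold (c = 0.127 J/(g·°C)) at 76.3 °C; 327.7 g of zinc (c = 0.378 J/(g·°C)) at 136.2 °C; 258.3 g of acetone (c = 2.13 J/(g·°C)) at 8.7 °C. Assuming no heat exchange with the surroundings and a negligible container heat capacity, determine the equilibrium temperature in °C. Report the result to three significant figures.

T_f = 35.5 °C

Σ mᵢcᵢ(T − Tᵢ) = 0  ⇒  T = Σ mᵢcᵢTᵢ / Σ mᵢcᵢ
Σ mᵢcᵢ = 444.7×0.127 + 327.7×0.378 + 258.3×2.13 = 730.5265
Σ mᵢcᵢTᵢ = 56.4769×76.3 + 123.8706×136.2 + 550.179×8.7 = 25967
T = 25967 / 730.5265 = 35.546 °C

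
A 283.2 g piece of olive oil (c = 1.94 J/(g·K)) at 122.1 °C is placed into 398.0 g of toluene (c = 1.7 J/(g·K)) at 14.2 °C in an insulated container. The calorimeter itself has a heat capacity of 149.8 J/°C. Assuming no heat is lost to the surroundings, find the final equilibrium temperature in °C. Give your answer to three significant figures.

T_f = 57.3 °C

Heat lost by olive oil = heat gained by toluene + calorimeter.
(283.2)(1.94)(122.1 − T) = [(398.0)(1.7) + 149.8](T − 14.2)
549.408 (122.1 − T) = 826.4 (T − 14.2)
67083 − 549.408 T = 826.4 T − 11735
78818 = 1375.808 T
T = 57.29 °C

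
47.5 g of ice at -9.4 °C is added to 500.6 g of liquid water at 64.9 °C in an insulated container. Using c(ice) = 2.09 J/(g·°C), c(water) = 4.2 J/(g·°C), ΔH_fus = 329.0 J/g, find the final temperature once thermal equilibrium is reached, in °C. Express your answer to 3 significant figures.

T_f = 52.1 °C

Heat to bring ice to 0 °C and melt it: q₁ = 47.5×2.09×9.4 + 47.5×329.0 = 16561 J
Heat the water can supply cooling to 0 °C: 500.6×4.2×64.9 = 136454 J > q₁, so all ice melts.
Energy balance: 500.6×4.2×(64.9 − T) = 16561 + 47.5×4.2×(T − 0)
2102.52(64.9 − T) = 16561 + 199.5 T
136454 − 16561 = 2302.02 T
T = 119893 / 2302.02 = 52.08 °C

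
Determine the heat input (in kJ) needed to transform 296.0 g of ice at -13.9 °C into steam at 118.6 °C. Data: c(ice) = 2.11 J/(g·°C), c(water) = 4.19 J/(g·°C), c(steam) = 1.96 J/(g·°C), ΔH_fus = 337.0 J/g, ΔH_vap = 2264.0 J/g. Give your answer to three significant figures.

q = 913 kJ

q1 (heat ice -13.9→0.0 °C): 296.0 × 2.11 × 13.9 = 8681 J
q2 (melt at 0 °C): 296.0 × 337.0 = 99752 J
q3 (heat water 0.0→100.0 °C): 296.0 × 4.19 × 100.0 = 124024 J
q4 (vaporize at 100 °C): 296.0 × 2264.0 = 670144 J
q5 (heat steam 100.0→118.6 °C): 296.0 × 1.96 × 18.6 = 10791 J
Total: 8681 + 99752 + 124024 + 670144 + 10791 = 913392 J = 913 kJ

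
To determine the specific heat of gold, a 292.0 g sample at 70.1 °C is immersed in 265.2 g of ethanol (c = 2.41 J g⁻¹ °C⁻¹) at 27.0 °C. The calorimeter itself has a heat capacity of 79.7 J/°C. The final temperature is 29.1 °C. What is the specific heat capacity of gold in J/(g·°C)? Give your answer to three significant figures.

q_gained = (265.2 × 2.41 + 79.7) × (29.1 − 27.0) = 1510 J
q_lost = 292.0 × c × (70.1 − 29.1) = 11972 c
Set equal: c = 1510 / 11972 = 0.126 J/(g·°C)

c = 0.126 J/(g·°C)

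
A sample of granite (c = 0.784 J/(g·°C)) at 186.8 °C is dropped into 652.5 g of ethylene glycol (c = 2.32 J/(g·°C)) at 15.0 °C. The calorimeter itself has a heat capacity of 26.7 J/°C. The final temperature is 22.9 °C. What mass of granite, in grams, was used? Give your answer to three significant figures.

m = 94.7 g

q_gained = (652.5 × 2.32 + 26.7) × (22.9 − 15.0) = 12170 J
q_lost = m × 0.784 × (186.8 − 22.9) = 128.4976 m
m = 12170 / 128.4976 = 94.7 g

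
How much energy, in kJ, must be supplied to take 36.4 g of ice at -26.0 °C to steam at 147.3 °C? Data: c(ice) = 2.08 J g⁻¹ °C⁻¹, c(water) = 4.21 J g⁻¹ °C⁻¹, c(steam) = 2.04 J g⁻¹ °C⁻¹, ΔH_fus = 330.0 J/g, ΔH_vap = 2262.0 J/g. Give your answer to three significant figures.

q1 (heat ice -26.0→0.0 °C): 36.4 × 2.08 × 26.0 = 1969 J
q2 (melt at 0 °C): 36.4 × 330.0 = 12012 J
q3 (heat water 0.0→100.0 °C): 36.4 × 4.21 × 100.0 = 15324 J
q4 (vaporize at 100 °C): 36.4 × 2262.0 = 82337 J
q5 (heat steam 100.0→147.3 °C): 36.4 × 2.04 × 47.3 = 3512 J
Total: 1969 + 12012 + 15324 + 82337 + 3512 = 115154 J = 115 kJ

q = 115 kJ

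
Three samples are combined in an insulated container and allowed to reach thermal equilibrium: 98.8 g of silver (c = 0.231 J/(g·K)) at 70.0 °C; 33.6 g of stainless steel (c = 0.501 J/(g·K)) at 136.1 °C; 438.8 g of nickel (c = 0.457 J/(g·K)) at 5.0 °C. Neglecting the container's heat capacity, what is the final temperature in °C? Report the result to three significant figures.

Σ mᵢcᵢ(T − Tᵢ) = 0  ⇒  T = Σ mᵢcᵢTᵢ / Σ mᵢcᵢ
Σ mᵢcᵢ = 98.8×0.231 + 33.6×0.501 + 438.8×0.457 = 240.1880
Σ mᵢcᵢTᵢ = 22.8228×70.0 + 16.8336×136.1 + 200.5316×5.0 = 4891.3
T = 4891.3 / 240.1880 = 20.36 °C

T_f = 20.4 °C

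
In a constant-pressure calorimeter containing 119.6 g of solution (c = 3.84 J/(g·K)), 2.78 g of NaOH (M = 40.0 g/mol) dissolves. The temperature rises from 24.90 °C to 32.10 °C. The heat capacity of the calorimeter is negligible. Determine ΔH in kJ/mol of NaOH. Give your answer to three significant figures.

|ΔT| = |32.10 − 24.90| = 7.20 °C
|q_surr| = (119.6 × 3.84) × 7.20 = 459.264 × 7.20 = 3307 J
n(NaOH) = 2.78 / 40.0 = 0.06950 mol
Temperature rose, so q_rxn = −|q_surr| = -3.307 kJ
ΔH = q_rxn / n = -47.58 kJ/mol

ΔH = -47.6 kJ/mol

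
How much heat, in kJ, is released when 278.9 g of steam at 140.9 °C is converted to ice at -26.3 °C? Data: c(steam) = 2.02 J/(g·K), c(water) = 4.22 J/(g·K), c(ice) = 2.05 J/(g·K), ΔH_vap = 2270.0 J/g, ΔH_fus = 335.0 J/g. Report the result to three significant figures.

q = 882 kJ

q1 (cool steam 140.9→100 °C): 278.9 × 2.02 × 40.9 = 23042 J
q2 (condense at 100 °C): 278.9 × 2270.0 = 633103 J
q3 (cool water 100→0 °C): 278.9 × 4.22 × 100.0 = 117696 J
q4 (freeze at 0 °C): 278.9 × 335.0 = 93432 J
q5 (cool ice 0→-26.3 °C): 278.9 × 2.05 × 26.3 = 15037 J
Total: 23042 + 633103 + 117696 + 93432 + 15037 = 882310 J = 882 kJ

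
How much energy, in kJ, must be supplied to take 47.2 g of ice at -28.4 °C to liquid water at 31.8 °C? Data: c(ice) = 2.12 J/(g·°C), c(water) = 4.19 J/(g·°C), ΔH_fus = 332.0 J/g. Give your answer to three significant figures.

q = 24.8 kJ

q1 (heat ice -28.4→0.0 °C): 47.2 × 2.12 × 28.4 = 2842 J
q2 (melt at 0 °C): 47.2 × 332.0 = 15670 J
q3 (heat water 0.0→31.8 °C): 47.2 × 4.19 × 31.8 = 6289 J
Total: 2842 + 15670 + 6289 = 24801 J = 24.8 kJ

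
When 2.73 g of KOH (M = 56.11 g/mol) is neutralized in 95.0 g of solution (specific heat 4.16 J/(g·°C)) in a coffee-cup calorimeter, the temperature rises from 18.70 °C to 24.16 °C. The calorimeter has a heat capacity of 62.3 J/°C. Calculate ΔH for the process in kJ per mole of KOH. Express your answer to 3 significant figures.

ΔH = -51.3 kJ/mol

|ΔT| = |24.16 − 18.70| = 5.46 °C
|q_surr| = (95.0 × 4.16 + 62.3) × 5.46 = 457.5 × 5.46 = 2498 J
n(KOH) = 2.73 / 56.11 = 0.04865 mol
Temperature rose, so q_rxn = −|q_surr| = -2.498 kJ
ΔH = q_rxn / n = -51.346 kJ/mol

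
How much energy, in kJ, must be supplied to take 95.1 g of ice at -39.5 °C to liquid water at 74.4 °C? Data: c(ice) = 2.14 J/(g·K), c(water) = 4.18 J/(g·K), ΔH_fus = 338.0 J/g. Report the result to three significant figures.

q = 69.8 kJ

q1 (heat ice -39.5→0.0 °C): 95.1 × 2.14 × 39.5 = 8039 J
q2 (melt at 0 °C): 95.1 × 338.0 = 32144 J
q3 (heat water 0.0→74.4 °C): 95.1 × 4.18 × 74.4 = 29575 J
Total: 8039 + 32144 + 29575 = 69758 J = 69.8 kJ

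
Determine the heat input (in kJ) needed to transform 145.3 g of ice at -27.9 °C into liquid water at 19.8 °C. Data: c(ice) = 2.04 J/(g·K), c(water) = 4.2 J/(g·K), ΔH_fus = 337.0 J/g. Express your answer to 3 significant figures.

q = 69.3 kJ

q1 (heat ice -27.9→0.0 °C): 145.3 × 2.04 × 27.9 = 8270 J
q2 (melt at 0 °C): 145.3 × 337.0 = 48966 J
q3 (heat water 0.0→19.8 °C): 145.3 × 4.2 × 19.8 = 12083 J
Total: 8270 + 48966 + 12083 = 69319 J = 69.3 kJ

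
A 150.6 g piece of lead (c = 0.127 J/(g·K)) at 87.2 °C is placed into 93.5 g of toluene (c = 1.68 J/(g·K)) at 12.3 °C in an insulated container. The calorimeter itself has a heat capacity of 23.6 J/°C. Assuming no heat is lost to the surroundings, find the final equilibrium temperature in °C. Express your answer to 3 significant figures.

T_f = 19.5 °C

Heat lost by lead = heat gained by toluene + calorimeter.
(150.6)(0.127)(87.2 − T) = [(93.5)(1.68) + 23.6](T − 12.3)
19.1262 (87.2 − T) = 180.68 (T − 12.3)
1667.8 − 19.1262 T = 180.68 T − 2222.4
3890.2 = 199.8062 T
T = 19.47 °C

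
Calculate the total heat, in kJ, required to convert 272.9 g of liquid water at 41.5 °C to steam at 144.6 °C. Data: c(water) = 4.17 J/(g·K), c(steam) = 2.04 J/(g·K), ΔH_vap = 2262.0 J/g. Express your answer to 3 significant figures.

q = 709 kJ

q1 (heat water 41.5→100.0 °C): 272.9 × 4.17 × 58.5 = 66573 J
q2 (vaporize at 100 °C): 272.9 × 2262.0 = 617300 J
q3 (heat steam 100.0→144.6 °C): 272.9 × 2.04 × 44.6 = 24830 J
Total: 66573 + 617300 + 24830 = 708703 J = 709 kJ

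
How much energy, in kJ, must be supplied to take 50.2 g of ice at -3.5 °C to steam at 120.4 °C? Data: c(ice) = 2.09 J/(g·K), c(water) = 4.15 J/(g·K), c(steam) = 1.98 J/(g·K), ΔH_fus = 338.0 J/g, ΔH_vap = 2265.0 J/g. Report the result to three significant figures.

q1 (heat ice -3.5→0.0 °C): 50.2 × 2.09 × 3.5 = 367 J
q2 (melt at 0 °C): 50.2 × 338.0 = 16968 J
q3 (heat water 0.0→100.0 °C): 50.2 × 4.15 × 100.0 = 20833 J
q4 (vaporize at 100 °C): 50.2 × 2265.0 = 113703 J
q5 (heat steam 100.0→120.4 °C): 50.2 × 1.98 × 20.4 = 2028 J
Total: 367 + 16968 + 20833 + 113703 + 2028 = 153899 J = 154 kJ

q = 154 kJ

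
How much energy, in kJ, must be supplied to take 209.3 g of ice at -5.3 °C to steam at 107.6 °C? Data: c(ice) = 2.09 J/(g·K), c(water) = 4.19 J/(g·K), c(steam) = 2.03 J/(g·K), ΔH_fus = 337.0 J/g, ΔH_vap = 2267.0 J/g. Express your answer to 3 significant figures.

q1 (heat ice -5.3→0.0 °C): 209.3 × 2.09 × 5.3 = 2318 J
q2 (melt at 0 °C): 209.3 × 337.0 = 70534 J
q3 (heat water 0.0→100.0 °C): 209.3 × 4.19 × 100.0 = 87697 J
q4 (vaporize at 100 °C): 209.3 × 2267.0 = 474483 J
q5 (heat steam 100.0→107.6 °C): 209.3 × 2.03 × 7.6 = 3229 J
Total: 2318 + 70534 + 87697 + 474483 + 3229 = 638261 J = 638 kJ

q = 638 kJ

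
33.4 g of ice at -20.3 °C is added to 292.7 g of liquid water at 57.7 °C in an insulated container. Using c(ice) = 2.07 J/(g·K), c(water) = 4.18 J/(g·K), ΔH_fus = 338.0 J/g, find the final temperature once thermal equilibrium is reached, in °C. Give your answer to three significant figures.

Heat to bring ice to 0 °C and melt it: q₁ = 33.4×2.07×20.3 + 33.4×338.0 = 12693 J
Heat the water can supply cooling to 0 °C: 292.7×4.18×57.7 = 70595.1 J > q₁, so all ice melts.
Energy balance: 292.7×4.18×(57.7 − T) = 12693 + 33.4×4.18×(T − 0)
1223.486(57.7 − T) = 12693 + 139.612 T
70595.1 − 12693 = 1363.098 T
T = 57902.1 / 1363.098 = 42.48 °C

T_f = 42.5 °C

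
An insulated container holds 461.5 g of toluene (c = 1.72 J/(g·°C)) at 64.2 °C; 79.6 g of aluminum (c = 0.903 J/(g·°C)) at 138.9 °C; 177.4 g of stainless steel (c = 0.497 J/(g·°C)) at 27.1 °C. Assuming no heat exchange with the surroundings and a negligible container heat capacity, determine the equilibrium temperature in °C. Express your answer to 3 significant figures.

Σ mᵢcᵢ(T − Tᵢ) = 0  ⇒  T = Σ mᵢcᵢTᵢ / Σ mᵢcᵢ
Σ mᵢcᵢ = 461.5×1.72 + 79.6×0.903 + 177.4×0.497 = 953.8266
Σ mᵢcᵢTᵢ = 793.78×64.2 + 71.8788×138.9 + 88.1678×27.1 = 63334
T = 63334 / 953.8266 = 66.40 °C

T_f = 66.4 °C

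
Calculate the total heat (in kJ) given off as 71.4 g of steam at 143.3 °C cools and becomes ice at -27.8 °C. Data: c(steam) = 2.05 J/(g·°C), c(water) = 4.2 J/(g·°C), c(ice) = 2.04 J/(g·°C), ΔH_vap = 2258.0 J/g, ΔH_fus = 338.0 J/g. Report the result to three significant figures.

q = 226 kJ

q1 (cool steam 143.3→100 °C): 71.4 × 2.05 × 43.3 = 6338 J
q2 (condense at 100 °C): 71.4 × 2258.0 = 161221 J
q3 (cool water 100→0 °C): 71.4 × 4.2 × 100.0 = 29988 J
q4 (freeze at 0 °C): 71.4 × 338.0 = 24133 J
q5 (cool ice 0→-27.8 °C): 71.4 × 2.04 × 27.8 = 4049 J
Total: 6338 + 161221 + 29988 + 24133 + 4049 = 225729 J = 226 kJ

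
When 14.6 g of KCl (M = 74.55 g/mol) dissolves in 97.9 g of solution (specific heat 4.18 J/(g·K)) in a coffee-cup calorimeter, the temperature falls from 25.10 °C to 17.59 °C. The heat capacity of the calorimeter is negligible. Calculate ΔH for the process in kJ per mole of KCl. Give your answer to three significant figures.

|ΔT| = |17.59 − 25.10| = 7.51 °C
|q_surr| = (97.9 × 4.18) × 7.51 = 409.222 × 7.51 = 3073 J
n(KCl) = 14.6 / 74.55 = 0.1958 mol
Temperature fell, so q_rxn = +|q_surr| = 3.073 kJ
ΔH = q_rxn / n = 15.69 kJ/mol

ΔH = 15.7 kJ/mol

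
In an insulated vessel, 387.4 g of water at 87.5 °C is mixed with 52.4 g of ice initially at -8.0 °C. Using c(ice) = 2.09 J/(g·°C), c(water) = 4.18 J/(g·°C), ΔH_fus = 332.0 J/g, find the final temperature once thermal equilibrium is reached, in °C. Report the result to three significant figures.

Heat to bring ice to 0 °C and melt it: q₁ = 52.4×2.09×8.0 + 52.4×332.0 = 18273 J
Heat the water can supply cooling to 0 °C: 387.4×4.18×87.5 = 141692 J > q₁, so all ice melts.
Energy balance: 387.4×4.18×(87.5 − T) = 18273 + 52.4×4.18×(T − 0)
1619.332(87.5 − T) = 18273 + 219.032 T
141692 − 18273 = 1838.364 T
T = 123419 / 1838.364 = 67.14 °C

T_f = 67.1 °C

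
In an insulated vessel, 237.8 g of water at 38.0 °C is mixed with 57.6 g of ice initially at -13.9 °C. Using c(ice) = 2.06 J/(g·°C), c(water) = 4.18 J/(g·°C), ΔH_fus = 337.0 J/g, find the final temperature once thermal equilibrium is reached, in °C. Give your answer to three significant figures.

T_f = 13.5 °C

Heat to bring ice to 0 °C and melt it: q₁ = 57.6×2.06×13.9 + 57.6×337.0 = 21061 J
Heat the water can supply cooling to 0 °C: 237.8×4.18×38.0 = 37772.2 J > q₁, so all ice melts.
Energy balance: 237.8×4.18×(38.0 − T) = 21061 + 57.6×4.18×(T − 0)
994.004(38.0 − T) = 21061 + 240.768 T
37772.2 − 21061 = 1234.772 T
T = 16711.2 / 1234.772 = 13.53 °C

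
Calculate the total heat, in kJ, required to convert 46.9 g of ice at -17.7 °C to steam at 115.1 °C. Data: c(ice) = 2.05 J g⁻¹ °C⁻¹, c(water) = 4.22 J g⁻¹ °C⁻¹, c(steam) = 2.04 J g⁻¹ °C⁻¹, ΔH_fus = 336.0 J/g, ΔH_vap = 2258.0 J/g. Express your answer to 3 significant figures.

q = 145 kJ

q1 (heat ice -17.7→0.0 °C): 46.9 × 2.05 × 17.7 = 1702 J
q2 (melt at 0 °C): 46.9 × 336.0 = 15758 J
q3 (heat water 0.0→100.0 °C): 46.9 × 4.22 × 100.0 = 19792 J
q4 (vaporize at 100 °C): 46.9 × 2258.0 = 105900 J
q5 (heat steam 100.0→115.1 °C): 46.9 × 2.04 × 15.1 = 1445 J
Total: 1702 + 15758 + 19792 + 105900 + 1445 = 144597 J = 145 kJ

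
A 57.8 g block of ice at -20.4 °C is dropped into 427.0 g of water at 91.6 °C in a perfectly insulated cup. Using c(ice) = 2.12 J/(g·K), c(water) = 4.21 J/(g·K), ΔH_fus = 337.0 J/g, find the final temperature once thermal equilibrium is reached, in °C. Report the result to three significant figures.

Heat to bring ice to 0 °C and melt it: q₁ = 57.8×2.12×20.4 + 57.8×337.0 = 21978 J
Heat the water can supply cooling to 0 °C: 427.0×4.21×91.6 = 164667 J > q₁, so all ice melts.
Energy balance: 427.0×4.21×(91.6 − T) = 21978 + 57.8×4.21×(T − 0)
1797.67(91.6 − T) = 21978 + 243.338 T
164667 − 21978 = 2041.008 T
T = 142689 / 2041.008 = 69.91 °C

T_f = 69.9 °C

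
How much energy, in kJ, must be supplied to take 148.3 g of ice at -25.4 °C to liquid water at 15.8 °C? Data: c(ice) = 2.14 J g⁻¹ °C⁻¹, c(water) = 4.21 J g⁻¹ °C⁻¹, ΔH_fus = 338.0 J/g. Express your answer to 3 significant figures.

q1 (heat ice -25.4→0.0 °C): 148.3 × 2.14 × 25.4 = 8061 J
q2 (melt at 0 °C): 148.3 × 338.0 = 50125 J
q3 (heat water 0.0→15.8 °C): 148.3 × 4.21 × 15.8 = 9865 J
Total: 8061 + 50125 + 9865 = 68051 J = 68.1 kJ

q = 68.1 kJ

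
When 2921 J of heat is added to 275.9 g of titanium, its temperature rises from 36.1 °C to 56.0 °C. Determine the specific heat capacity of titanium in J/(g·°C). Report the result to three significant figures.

c = 0.532 J/(g·°C)

c = q / (m ΔT) = 2921 / (275.9 × 19.9)
c = 2921 / 5490.41 = 0.532 J/(g·°C)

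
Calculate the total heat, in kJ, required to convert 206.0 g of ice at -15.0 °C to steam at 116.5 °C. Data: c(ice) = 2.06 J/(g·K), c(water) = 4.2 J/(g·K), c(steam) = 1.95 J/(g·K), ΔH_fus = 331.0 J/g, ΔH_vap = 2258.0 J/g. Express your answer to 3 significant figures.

q = 633 kJ

q1 (heat ice -15.0→0.0 °C): 206.0 × 2.06 × 15.0 = 6365 J
q2 (melt at 0 °C): 206.0 × 331.0 = 68186 J
q3 (heat water 0.0→100.0 °C): 206.0 × 4.2 × 100.0 = 86520 J
q4 (vaporize at 100 °C): 206.0 × 2258.0 = 465148 J
q5 (heat steam 100.0→116.5 °C): 206.0 × 1.95 × 16.5 = 6628 J
Total: 6365 + 68186 + 86520 + 465148 + 6628 = 632847 J = 633 kJ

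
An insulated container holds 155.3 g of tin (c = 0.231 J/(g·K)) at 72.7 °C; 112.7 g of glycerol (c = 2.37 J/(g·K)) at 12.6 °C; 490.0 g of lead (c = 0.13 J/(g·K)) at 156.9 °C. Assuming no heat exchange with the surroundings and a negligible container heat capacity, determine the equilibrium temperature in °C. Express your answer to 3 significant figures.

Σ mᵢcᵢ(T − Tᵢ) = 0  ⇒  T = Σ mᵢcᵢTᵢ / Σ mᵢcᵢ
Σ mᵢcᵢ = 155.3×0.231 + 112.7×2.37 + 490.0×0.13 = 366.6733
Σ mᵢcᵢTᵢ = 35.8743×72.7 + 267.099×12.6 + 63.7×156.9 = 15968
T = 15968 / 366.6733 = 43.548 °C

T_f = 43.5 °C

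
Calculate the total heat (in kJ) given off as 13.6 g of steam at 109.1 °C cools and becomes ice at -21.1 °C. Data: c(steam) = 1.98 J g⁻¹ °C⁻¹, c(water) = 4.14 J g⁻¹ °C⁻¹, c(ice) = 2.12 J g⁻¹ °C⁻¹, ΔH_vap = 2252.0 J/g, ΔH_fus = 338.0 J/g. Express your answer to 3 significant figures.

q1 (cool steam 109.1→100 °C): 13.6 × 1.98 × 9.1 = 245 J
q2 (condense at 100 °C): 13.6 × 2252.0 = 30627 J
q3 (cool water 100→0 °C): 13.6 × 4.14 × 100.0 = 5630 J
q4 (freeze at 0 °C): 13.6 × 338.0 = 4597 J
q5 (cool ice 0→-21.1 °C): 13.6 × 2.12 × 21.1 = 608 J
Total: 245 + 30627 + 5630 + 4597 + 608 = 41707 J = 41.7 kJ

q = 41.7 kJ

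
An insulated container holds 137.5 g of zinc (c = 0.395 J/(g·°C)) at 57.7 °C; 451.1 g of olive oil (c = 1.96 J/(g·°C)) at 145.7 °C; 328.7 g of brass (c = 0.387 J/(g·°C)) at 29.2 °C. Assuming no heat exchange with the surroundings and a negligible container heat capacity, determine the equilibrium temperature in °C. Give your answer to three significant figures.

Σ mᵢcᵢ(T − Tᵢ) = 0  ⇒  T = Σ mᵢcᵢTᵢ / Σ mᵢcᵢ
Σ mᵢcᵢ = 137.5×0.395 + 451.1×1.96 + 328.7×0.387 = 1065.6754
Σ mᵢcᵢTᵢ = 54.3125×57.7 + 884.156×145.7 + 127.2069×29.2 = 135670
T = 135670 / 1065.6754 = 127.3 °C

T_f = 127 °C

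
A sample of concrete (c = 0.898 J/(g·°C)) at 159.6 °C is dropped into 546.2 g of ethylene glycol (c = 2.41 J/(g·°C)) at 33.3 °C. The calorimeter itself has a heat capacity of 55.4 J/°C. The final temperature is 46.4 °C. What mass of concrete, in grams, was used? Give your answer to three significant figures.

q_gained = (546.2 × 2.41 + 55.4) × (46.4 − 33.3) = 17970 J
q_lost = m × 0.898 × (159.6 − 46.4) = 101.6536 m
m = 17970 / 101.6536 = 177 g

m = 177 g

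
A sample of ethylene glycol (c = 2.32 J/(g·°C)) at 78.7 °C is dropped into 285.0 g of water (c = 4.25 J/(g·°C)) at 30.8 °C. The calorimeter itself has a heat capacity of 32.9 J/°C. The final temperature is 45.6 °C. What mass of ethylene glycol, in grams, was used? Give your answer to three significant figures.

q_gained = (285.0 × 4.25 + 32.9) × (45.6 − 30.8) = 18410 J
q_lost = m × 2.32 × (78.7 − 45.6) = 76.792 m
m = 18410 / 76.792 = 240 g

m = 240 g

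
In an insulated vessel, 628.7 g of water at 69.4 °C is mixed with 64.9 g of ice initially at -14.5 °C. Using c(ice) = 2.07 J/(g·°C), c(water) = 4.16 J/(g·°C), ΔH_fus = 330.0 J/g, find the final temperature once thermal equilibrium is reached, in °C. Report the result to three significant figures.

Heat to bring ice to 0 °C and melt it: q₁ = 64.9×2.07×14.5 + 64.9×330.0 = 23365 J
Heat the water can supply cooling to 0 °C: 628.7×4.16×69.4 = 181508 J > q₁, so all ice melts.
Energy balance: 628.7×4.16×(69.4 − T) = 23365 + 64.9×4.16×(T − 0)
2615.392(69.4 − T) = 23365 + 269.984 T
181508 − 23365 = 2885.376 T
T = 158143 / 2885.376 = 54.81 °C

T_f = 54.8 °C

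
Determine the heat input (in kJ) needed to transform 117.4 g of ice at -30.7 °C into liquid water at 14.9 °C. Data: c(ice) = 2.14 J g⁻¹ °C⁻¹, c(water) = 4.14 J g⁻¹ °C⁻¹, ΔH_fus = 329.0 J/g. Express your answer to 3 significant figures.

q1 (heat ice -30.7→0.0 °C): 117.4 × 2.14 × 30.7 = 7713 J
q2 (melt at 0 °C): 117.4 × 329.0 = 38625 J
q3 (heat water 0.0→14.9 °C): 117.4 × 4.14 × 14.9 = 7242 J
Total: 7713 + 38625 + 7242 = 53580 J = 53.6 kJ

q = 53.6 kJ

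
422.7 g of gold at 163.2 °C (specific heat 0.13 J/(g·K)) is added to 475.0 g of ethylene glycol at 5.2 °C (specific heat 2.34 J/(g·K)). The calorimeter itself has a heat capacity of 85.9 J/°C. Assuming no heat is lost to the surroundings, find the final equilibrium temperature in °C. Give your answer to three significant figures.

T_f = 12.1 °C

Heat lost by gold = heat gained by ethylene glycol + calorimeter.
(422.7)(0.13)(163.2 − T) = [(475.0)(2.34) + 85.9](T − 5.2)
54.951 (163.2 − T) = 1197.4 (T − 5.2)
8968.0 − 54.951 T = 1197.4 T − 6226.5
15194.5 = 1252.351 T
T = 12.13 °C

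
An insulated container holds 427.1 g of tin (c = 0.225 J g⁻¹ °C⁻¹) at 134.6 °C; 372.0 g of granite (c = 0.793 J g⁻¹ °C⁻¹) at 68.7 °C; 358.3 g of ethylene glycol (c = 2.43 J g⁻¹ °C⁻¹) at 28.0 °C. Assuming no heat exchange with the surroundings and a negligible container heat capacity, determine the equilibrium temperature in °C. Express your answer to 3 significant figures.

T_f = 45.6 °C

Σ mᵢcᵢ(T − Tᵢ) = 0  ⇒  T = Σ mᵢcᵢTᵢ / Σ mᵢcᵢ
Σ mᵢcᵢ = 427.1×0.225 + 372.0×0.793 + 358.3×2.43 = 1261.7625
Σ mᵢcᵢTᵢ = 96.0975×134.6 + 294.996×68.7 + 870.669×28.0 = 57580
T = 57580 / 1261.7625 = 45.63 °C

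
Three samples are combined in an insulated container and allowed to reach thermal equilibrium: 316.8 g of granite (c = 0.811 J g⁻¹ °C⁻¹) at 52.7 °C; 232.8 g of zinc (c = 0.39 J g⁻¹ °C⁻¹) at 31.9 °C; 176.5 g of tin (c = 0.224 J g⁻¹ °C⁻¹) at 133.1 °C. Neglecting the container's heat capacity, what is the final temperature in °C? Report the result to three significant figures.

Σ mᵢcᵢ(T − Tᵢ) = 0  ⇒  T = Σ mᵢcᵢTᵢ / Σ mᵢcᵢ
Σ mᵢcᵢ = 316.8×0.811 + 232.8×0.39 + 176.5×0.224 = 387.2528
Σ mᵢcᵢTᵢ = 256.9248×52.7 + 90.792×31.9 + 39.536×133.1 = 21698
T = 21698 / 387.2528 = 56.03 °C

T_f = 56.0 °C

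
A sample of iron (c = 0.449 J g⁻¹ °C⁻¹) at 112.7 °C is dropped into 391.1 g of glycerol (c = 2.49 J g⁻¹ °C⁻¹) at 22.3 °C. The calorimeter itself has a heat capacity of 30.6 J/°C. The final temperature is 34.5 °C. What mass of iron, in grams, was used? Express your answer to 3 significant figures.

q_gained = (391.1 × 2.49 + 30.6) × (34.5 − 22.3) = 12250 J
q_lost = m × 0.449 × (112.7 − 34.5) = 35.1118 m
m = 12250 / 35.1118 = 349 g

m = 349 g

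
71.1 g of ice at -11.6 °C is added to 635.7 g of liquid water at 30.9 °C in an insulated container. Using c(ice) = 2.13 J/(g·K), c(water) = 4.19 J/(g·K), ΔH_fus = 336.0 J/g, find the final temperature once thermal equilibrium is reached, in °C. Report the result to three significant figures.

T_f = 19.1 °C

Heat to bring ice to 0 °C and melt it: q₁ = 71.1×2.13×11.6 + 71.1×336.0 = 25646 J
Heat the water can supply cooling to 0 °C: 635.7×4.19×30.9 = 82304.7 J > q₁, so all ice melts.
Energy balance: 635.7×4.19×(30.9 − T) = 25646 + 71.1×4.19×(T − 0)
2663.583(30.9 − T) = 25646 + 297.909 T
82304.7 − 25646 = 2961.492 T
T = 56658.7 / 2961.492 = 19.13 °C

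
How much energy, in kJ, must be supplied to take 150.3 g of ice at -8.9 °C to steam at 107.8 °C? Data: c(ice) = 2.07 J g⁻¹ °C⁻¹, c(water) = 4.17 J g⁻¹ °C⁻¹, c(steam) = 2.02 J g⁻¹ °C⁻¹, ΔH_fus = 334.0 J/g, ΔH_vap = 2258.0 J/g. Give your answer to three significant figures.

q1 (heat ice -8.9→0.0 °C): 150.3 × 2.07 × 8.9 = 2769 J
q2 (melt at 0 °C): 150.3 × 334.0 = 50200 J
q3 (heat water 0.0→100.0 °C): 150.3 × 4.17 × 100.0 = 62675 J
q4 (vaporize at 100 °C): 150.3 × 2258.0 = 339377 J
q5 (heat steam 100.0→107.8 °C): 150.3 × 2.02 × 7.8 = 2368 J
Total: 2769 + 50200 + 62675 + 339377 + 2368 = 457389 J = 457 kJ

q = 457 kJ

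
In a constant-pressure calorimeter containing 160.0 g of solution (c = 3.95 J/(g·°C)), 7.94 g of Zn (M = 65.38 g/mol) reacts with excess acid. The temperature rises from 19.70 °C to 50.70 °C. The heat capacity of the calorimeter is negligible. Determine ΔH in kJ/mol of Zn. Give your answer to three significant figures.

ΔH = -161 kJ/mol

|ΔT| = |50.70 − 19.70| = 31.00 °C
|q_surr| = (160.0 × 3.95) × 31.00 = 632 × 31.00 = 19590 J
n(Zn) = 7.94 / 65.38 = 0.1214 mol
Temperature rose, so q_rxn = −|q_surr| = -19.59 kJ
ΔH = q_rxn / n = -161.4 kJ/mol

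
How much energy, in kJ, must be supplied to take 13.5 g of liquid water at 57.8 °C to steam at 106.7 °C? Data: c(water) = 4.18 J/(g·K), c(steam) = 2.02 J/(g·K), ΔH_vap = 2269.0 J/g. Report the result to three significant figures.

q = 33.2 kJ

q1 (heat water 57.8→100.0 °C): 13.5 × 4.18 × 42.2 = 2381 J
q2 (vaporize at 100 °C): 13.5 × 2269.0 = 30632 J
q3 (heat steam 100.0→106.7 °C): 13.5 × 2.02 × 6.7 = 183 J
Total: 2381 + 30632 + 183 = 33196 J = 33.2 kJ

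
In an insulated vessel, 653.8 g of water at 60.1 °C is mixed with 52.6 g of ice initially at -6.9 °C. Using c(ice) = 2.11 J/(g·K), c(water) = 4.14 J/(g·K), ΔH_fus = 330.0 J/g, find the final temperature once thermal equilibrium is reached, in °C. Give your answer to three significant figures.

Heat to bring ice to 0 °C and melt it: q₁ = 52.6×2.11×6.9 + 52.6×330.0 = 18124 J
Heat the water can supply cooling to 0 °C: 653.8×4.14×60.1 = 162675 J > q₁, so all ice melts.
Energy balance: 653.8×4.14×(60.1 − T) = 18124 + 52.6×4.14×(T − 0)
2706.732(60.1 − T) = 18124 + 217.764 T
162675 − 18124 = 2924.496 T
T = 144551 / 2924.496 = 49.43 °C

T_f = 49.4 °C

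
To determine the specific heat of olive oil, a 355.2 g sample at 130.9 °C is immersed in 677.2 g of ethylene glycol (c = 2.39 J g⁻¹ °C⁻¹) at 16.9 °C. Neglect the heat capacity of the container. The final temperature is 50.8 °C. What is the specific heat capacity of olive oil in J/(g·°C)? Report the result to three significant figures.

q_gained = (677.2 × 2.39) × (50.8 − 16.9) = 54870 J
q_lost = 355.2 × c × (130.9 − 50.8) = 28451.52 c
Set equal: c = 54870 / 28451.52 = 1.93 J/(g·°C)

c = 1.93 J/(g·°C)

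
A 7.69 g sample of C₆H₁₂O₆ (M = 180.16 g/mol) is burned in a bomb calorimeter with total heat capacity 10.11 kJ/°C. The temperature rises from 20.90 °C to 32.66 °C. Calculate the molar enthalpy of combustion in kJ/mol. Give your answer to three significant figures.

ΔT = 32.66 − 20.90 = 11.76 °C
q_cal = C_cal × ΔT = 10.11 × 11.76 = 118.8936 kJ
n = 7.69 / 180.16 = 0.04268 mol
q_rxn = −q_cal = -118.8936 kJ
ΔH = -118.8936 / 0.04268 = -2786 kJ/mol

ΔH = -2790 kJ/mol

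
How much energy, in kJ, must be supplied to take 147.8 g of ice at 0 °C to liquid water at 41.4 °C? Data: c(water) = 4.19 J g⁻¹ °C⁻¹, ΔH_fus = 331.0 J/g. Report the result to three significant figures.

q1 (melt at 0 °C): 147.8 × 331.0 = 48922 J
q2 (heat water 0.0→41.4 °C): 147.8 × 4.19 × 41.4 = 25638 J
Total: 48922 + 25638 = 74560 J = 74.6 kJ

q = 74.6 kJ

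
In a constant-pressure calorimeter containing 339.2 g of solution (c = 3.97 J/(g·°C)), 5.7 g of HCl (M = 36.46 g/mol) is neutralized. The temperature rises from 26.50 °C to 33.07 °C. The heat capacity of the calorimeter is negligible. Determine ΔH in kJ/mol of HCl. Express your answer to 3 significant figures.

|ΔT| = |33.07 − 26.50| = 6.57 °C
|q_surr| = (339.2 × 3.97) × 6.57 = 1346.624 × 6.57 = 8847 J
n(HCl) = 5.7 / 36.46 = 0.1563 mol
Temperature rose, so q_rxn = −|q_surr| = -8.847 kJ
ΔH = q_rxn / n = -56.60 kJ/mol

ΔH = -56.6 kJ/mol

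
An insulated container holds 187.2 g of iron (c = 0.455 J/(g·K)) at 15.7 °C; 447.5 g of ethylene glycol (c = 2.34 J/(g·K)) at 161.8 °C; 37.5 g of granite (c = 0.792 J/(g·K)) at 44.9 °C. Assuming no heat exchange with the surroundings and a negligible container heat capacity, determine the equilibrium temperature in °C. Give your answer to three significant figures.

T_f = 148 °C

Σ mᵢcᵢ(T − Tᵢ) = 0  ⇒  T = Σ mᵢcᵢTᵢ / Σ mᵢcᵢ
Σ mᵢcᵢ = 187.2×0.455 + 447.5×2.34 + 37.5×0.792 = 1162.026
Σ mᵢcᵢTᵢ = 85.176×15.7 + 1047.15×161.8 + 29.7×44.9 = 172100
T = 172100 / 1162.026 = 148.1 °C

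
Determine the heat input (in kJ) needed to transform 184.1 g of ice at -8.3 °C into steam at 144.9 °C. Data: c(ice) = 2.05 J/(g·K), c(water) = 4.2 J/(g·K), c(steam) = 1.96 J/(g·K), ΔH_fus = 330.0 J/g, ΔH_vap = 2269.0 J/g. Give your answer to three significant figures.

q = 575 kJ

q1 (heat ice -8.3→0.0 °C): 184.1 × 2.05 × 8.3 = 3132 J
q2 (melt at 0 °C): 184.1 × 330.0 = 60753 J
q3 (heat water 0.0→100.0 °C): 184.1 × 4.2 × 100.0 = 77322 J
q4 (vaporize at 100 °C): 184.1 × 2269.0 = 417723 J
q5 (heat steam 100.0→144.9 °C): 184.1 × 1.96 × 44.9 = 16202 J
Total: 3132 + 60753 + 77322 + 417723 + 16202 = 575132 J = 575 kJ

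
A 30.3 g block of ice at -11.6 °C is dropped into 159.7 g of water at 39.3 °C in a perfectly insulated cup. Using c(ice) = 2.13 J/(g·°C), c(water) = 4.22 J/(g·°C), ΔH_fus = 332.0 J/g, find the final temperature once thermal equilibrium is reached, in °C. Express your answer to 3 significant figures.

T_f = 19.6 °C

Heat to bring ice to 0 °C and melt it: q₁ = 30.3×2.13×11.6 + 30.3×332.0 = 10808 J
Heat the water can supply cooling to 0 °C: 159.7×4.22×39.3 = 26485.6 J > q₁, so all ice melts.
Energy balance: 159.7×4.22×(39.3 − T) = 10808 + 30.3×4.22×(T − 0)
673.934(39.3 − T) = 10808 + 127.866 T
26485.6 − 10808 = 801.800 T
T = 15677.6 / 801.800 = 19.55 °C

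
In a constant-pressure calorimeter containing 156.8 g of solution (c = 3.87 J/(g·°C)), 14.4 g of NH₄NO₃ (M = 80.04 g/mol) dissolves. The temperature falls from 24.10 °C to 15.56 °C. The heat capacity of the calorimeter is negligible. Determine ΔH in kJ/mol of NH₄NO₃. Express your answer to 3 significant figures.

|ΔT| = |15.56 − 24.10| = 8.54 °C
|q_surr| = (156.8 × 3.87) × 8.54 = 606.816 × 8.54 = 5182 J
n(NH₄NO₃) = 14.4 / 80.04 = 0.1799 mol
Temperature fell, so q_rxn = +|q_surr| = 5.182 kJ
ΔH = q_rxn / n = 28.80 kJ/mol

ΔH = 28.8 kJ/mol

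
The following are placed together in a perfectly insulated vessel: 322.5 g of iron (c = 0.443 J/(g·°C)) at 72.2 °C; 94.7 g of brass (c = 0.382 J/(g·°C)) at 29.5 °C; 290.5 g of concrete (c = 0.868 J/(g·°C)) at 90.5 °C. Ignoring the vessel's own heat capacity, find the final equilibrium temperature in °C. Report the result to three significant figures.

Σ mᵢcᵢ(T − Tᵢ) = 0  ⇒  T = Σ mᵢcᵢTᵢ / Σ mᵢcᵢ
Σ mᵢcᵢ = 322.5×0.443 + 94.7×0.382 + 290.5×0.868 = 431.1969
Σ mᵢcᵢTᵢ = 142.8675×72.2 + 36.1754×29.5 + 252.154×90.5 = 34202
T = 34202 / 431.1969 = 79.32 °C

T_f = 79.3 °C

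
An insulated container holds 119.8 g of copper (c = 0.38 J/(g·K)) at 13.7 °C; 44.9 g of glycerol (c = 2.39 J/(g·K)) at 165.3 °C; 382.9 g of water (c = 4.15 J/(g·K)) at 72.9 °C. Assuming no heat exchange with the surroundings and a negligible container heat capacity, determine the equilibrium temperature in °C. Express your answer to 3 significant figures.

T_f = 77.0 °C

Σ mᵢcᵢ(T − Tᵢ) = 0  ⇒  T = Σ mᵢcᵢTᵢ / Σ mᵢcᵢ
Σ mᵢcᵢ = 119.8×0.38 + 44.9×2.39 + 382.9×4.15 = 1741.870
Σ mᵢcᵢTᵢ = 45.524×13.7 + 107.311×165.3 + 1589.035×72.9 = 134200
T = 134200 / 1741.870 = 77.04 °C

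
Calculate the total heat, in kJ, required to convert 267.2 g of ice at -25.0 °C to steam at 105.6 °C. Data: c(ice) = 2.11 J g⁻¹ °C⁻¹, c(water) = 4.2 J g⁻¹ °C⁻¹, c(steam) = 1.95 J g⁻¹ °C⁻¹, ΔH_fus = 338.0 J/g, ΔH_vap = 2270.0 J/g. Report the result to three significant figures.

q = 826 kJ

q1 (heat ice -25.0→0.0 °C): 267.2 × 2.11 × 25.0 = 14095 J
q2 (melt at 0 °C): 267.2 × 338.0 = 90314 J
q3 (heat water 0.0→100.0 °C): 267.2 × 4.2 × 100.0 = 112224 J
q4 (vaporize at 100 °C): 267.2 × 2270.0 = 606544 J
q5 (heat steam 100.0→105.6 °C): 267.2 × 1.95 × 5.6 = 2918 J
Total: 14095 + 90314 + 112224 + 606544 + 2918 = 826095 J = 826 kJ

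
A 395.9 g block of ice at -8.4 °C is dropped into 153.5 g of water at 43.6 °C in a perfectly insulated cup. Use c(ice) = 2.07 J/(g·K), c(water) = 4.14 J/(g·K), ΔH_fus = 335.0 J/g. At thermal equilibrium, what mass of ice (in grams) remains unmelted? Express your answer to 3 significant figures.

Heat to warm all ice to 0 °C: 395.9×2.07×8.4 = 6883.9 J
Heat released by water cooling to 0 °C: 153.5×4.14×43.6 = 27707 J
27707 J < 6883.9 + 395.9×335.0 = 139510.4 J, so not all ice melts; final T = 0 °C.
Heat left for melting: 27707 − 6883.9 = 20823.1 J
Mass melted = 20823.1 / 335.0 = 62.16 g
Ice remaining = 395.9 − 62.16 = 333.74 g

m_ice remaining = 334 g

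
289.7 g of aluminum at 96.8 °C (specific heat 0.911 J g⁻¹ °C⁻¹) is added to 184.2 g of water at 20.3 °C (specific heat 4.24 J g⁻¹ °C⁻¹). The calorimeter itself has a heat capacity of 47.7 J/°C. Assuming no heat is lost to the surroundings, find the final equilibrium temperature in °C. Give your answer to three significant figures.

Heat lost by aluminum = heat gained by water + calorimeter.
(289.7)(0.911)(96.8 − T) = [(184.2)(4.24) + 47.7](T − 20.3)
263.9167 (96.8 − T) = 828.708 (T − 20.3)
25547 − 263.9167 T = 828.708 T − 16823
42370 = 1092.6247 T
T = 38.78 °C

T_f = 38.8 °C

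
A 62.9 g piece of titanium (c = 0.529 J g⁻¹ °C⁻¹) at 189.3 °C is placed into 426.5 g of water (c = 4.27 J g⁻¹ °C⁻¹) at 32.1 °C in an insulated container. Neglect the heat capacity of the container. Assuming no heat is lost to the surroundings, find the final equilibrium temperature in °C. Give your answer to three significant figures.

Heat lost by titanium = heat gained by water.
(62.9)(0.529)(189.3 − T) = (426.5)(4.27)(T − 32.1)
33.2741 (189.3 − T) = 1821.155 (T − 32.1)
6298.8 − 33.2741 T = 1821.155 T − 58459
64757.8 = 1854.4291 T
T = 34.92 °C

T_f = 34.9 °C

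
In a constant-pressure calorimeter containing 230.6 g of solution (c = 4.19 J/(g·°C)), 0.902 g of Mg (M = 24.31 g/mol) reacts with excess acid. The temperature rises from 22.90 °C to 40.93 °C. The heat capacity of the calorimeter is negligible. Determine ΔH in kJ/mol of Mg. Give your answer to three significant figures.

|ΔT| = |40.93 − 22.90| = 18.03 °C
|q_surr| = (230.6 × 4.19) × 18.03 = 966.214 × 18.03 = 17420 J
n(Mg) = 0.902 / 24.31 = 0.03710 mol
Temperature rose, so q_rxn = −|q_surr| = -17.42 kJ
ΔH = q_rxn / n = -469.5 kJ/mol

ΔH = -470 kJ/mol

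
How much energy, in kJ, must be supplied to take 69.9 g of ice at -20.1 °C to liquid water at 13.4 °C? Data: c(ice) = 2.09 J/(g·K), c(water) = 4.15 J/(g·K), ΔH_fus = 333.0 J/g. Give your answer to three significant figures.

q1 (heat ice -20.1→0.0 °C): 69.9 × 2.09 × 20.1 = 2936 J
q2 (melt at 0 °C): 69.9 × 333.0 = 23277 J
q3 (heat water 0.0→13.4 °C): 69.9 × 4.15 × 13.4 = 3887 J
Total: 2936 + 23277 + 3887 = 30100 J = 30.1 kJ

q = 30.1 kJ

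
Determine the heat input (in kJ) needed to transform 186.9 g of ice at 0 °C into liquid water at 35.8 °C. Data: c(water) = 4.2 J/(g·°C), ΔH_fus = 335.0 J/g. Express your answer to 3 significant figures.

q = 90.7 kJ

q1 (melt at 0 °C): 186.9 × 335.0 = 62612 J
q2 (heat water 0.0→35.8 °C): 186.9 × 4.2 × 35.8 = 28102 J
Total: 62612 + 28102 = 90714 J = 90.7 kJ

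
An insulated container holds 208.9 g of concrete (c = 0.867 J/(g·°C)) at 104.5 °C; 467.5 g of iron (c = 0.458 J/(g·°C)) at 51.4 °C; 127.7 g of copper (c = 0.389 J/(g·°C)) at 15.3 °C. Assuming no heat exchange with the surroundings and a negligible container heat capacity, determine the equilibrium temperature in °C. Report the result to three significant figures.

T_f = 69.0 °C

Σ mᵢcᵢ(T − Tᵢ) = 0  ⇒  T = Σ mᵢcᵢTᵢ / Σ mᵢcᵢ
Σ mᵢcᵢ = 208.9×0.867 + 467.5×0.458 + 127.7×0.389 = 444.9066
Σ mᵢcᵢTᵢ = 181.1163×104.5 + 214.115×51.4 + 49.6753×15.3 = 30692
T = 30692 / 444.9066 = 68.99 °C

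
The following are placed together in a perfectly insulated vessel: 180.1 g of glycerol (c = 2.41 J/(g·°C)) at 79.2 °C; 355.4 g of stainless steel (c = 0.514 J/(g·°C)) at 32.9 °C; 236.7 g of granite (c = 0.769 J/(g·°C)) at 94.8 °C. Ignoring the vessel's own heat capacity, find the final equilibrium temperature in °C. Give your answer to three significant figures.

Σ mᵢcᵢ(T − Tᵢ) = 0  ⇒  T = Σ mᵢcᵢTᵢ / Σ mᵢcᵢ
Σ mᵢcᵢ = 180.1×2.41 + 355.4×0.514 + 236.7×0.769 = 798.7389
Σ mᵢcᵢTᵢ = 434.041×79.2 + 182.6756×32.9 + 182.0223×94.8 = 57642
T = 57642 / 798.7389 = 72.17 °C

T_f = 72.2 °C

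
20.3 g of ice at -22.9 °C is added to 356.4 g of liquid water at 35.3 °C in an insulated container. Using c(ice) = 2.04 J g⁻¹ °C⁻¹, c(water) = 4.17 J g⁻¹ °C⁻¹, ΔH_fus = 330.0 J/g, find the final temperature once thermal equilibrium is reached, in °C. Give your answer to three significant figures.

Heat to bring ice to 0 °C and melt it: q₁ = 20.3×2.04×22.9 + 20.3×330.0 = 7647.3 J
Heat the water can supply cooling to 0 °C: 356.4×4.17×35.3 = 52462.4 J > q₁, so all ice melts.
Energy balance: 356.4×4.17×(35.3 − T) = 7647.3 + 20.3×4.17×(T − 0)
1486.188(35.3 − T) = 7647.3 + 84.651 T
52462.4 − 7647.3 = 1570.839 T
T = 44815.1 / 1570.839 = 28.53 °C

T_f = 28.5 °C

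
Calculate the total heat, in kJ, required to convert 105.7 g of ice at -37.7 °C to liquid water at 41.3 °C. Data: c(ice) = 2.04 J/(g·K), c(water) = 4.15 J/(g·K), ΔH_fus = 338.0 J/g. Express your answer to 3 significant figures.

q1 (heat ice -37.7→0.0 °C): 105.7 × 2.04 × 37.7 = 8129 J
q2 (melt at 0 °C): 105.7 × 338.0 = 35727 J
q3 (heat water 0.0→41.3 °C): 105.7 × 4.15 × 41.3 = 18116 J
Total: 8129 + 35727 + 18116 = 61972 J = 62.0 kJ

q = 62.0 kJ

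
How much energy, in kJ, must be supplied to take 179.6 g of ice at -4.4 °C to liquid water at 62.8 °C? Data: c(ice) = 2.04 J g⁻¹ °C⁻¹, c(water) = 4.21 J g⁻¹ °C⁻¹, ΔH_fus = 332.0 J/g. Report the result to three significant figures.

q1 (heat ice -4.4→0.0 °C): 179.6 × 2.04 × 4.4 = 1612 J
q2 (melt at 0 °C): 179.6 × 332.0 = 59627 J
q3 (heat water 0.0→62.8 °C): 179.6 × 4.21 × 62.8 = 47484 J
Total: 1612 + 59627 + 47484 = 108723 J = 109 kJ

q = 109 kJ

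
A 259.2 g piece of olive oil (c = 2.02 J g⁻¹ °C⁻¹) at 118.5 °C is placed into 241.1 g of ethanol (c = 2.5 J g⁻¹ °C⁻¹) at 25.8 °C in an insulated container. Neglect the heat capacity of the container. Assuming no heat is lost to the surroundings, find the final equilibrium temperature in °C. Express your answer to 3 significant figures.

Heat lost by olive oil = heat gained by ethanol.
(259.2)(2.02)(118.5 − T) = (241.1)(2.5)(T − 25.8)
523.584 (118.5 − T) = 602.75 (T − 25.8)
62045 − 523.584 T = 602.75 T − 15551
77596 = 1126.334 T
T = 68.89 °C

T_f = 68.9 °C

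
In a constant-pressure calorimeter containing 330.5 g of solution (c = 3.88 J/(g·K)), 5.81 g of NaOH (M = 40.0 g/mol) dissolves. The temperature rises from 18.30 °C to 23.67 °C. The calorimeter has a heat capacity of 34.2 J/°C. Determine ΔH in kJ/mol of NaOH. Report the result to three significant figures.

|ΔT| = |23.67 − 18.30| = 5.37 °C
|q_surr| = (330.5 × 3.88 + 34.2) × 5.37 = 1316.54 × 5.37 = 7070 J
n(NaOH) = 5.81 / 40.0 = 0.1453 mol
Temperature rose, so q_rxn = −|q_surr| = -7.070 kJ
ΔH = q_rxn / n = -48.66 kJ/mol

ΔH = -48.7 kJ/mol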